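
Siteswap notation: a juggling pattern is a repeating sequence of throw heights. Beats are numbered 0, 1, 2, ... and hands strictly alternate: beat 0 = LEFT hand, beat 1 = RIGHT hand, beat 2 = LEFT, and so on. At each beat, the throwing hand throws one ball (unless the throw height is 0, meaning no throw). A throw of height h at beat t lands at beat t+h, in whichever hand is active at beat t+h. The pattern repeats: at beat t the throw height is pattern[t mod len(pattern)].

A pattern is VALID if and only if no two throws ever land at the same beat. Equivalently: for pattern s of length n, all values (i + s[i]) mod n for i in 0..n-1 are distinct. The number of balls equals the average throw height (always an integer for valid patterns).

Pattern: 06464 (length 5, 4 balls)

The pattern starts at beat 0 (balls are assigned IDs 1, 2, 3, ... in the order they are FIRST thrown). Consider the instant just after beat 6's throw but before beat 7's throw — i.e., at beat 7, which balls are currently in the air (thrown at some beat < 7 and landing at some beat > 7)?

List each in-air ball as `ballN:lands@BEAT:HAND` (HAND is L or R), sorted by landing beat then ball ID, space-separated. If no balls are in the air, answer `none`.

Beat 1 (R): throw ball1 h=6 -> lands@7:R; in-air after throw: [b1@7:R]
Beat 2 (L): throw ball2 h=4 -> lands@6:L; in-air after throw: [b2@6:L b1@7:R]
Beat 3 (R): throw ball3 h=6 -> lands@9:R; in-air after throw: [b2@6:L b1@7:R b3@9:R]
Beat 4 (L): throw ball4 h=4 -> lands@8:L; in-air after throw: [b2@6:L b1@7:R b4@8:L b3@9:R]
Beat 6 (L): throw ball2 h=6 -> lands@12:L; in-air after throw: [b1@7:R b4@8:L b3@9:R b2@12:L]
Beat 7 (R): throw ball1 h=4 -> lands@11:R; in-air after throw: [b4@8:L b3@9:R b1@11:R b2@12:L]

Answer: ball4:lands@8:L ball3:lands@9:R ball2:lands@12:L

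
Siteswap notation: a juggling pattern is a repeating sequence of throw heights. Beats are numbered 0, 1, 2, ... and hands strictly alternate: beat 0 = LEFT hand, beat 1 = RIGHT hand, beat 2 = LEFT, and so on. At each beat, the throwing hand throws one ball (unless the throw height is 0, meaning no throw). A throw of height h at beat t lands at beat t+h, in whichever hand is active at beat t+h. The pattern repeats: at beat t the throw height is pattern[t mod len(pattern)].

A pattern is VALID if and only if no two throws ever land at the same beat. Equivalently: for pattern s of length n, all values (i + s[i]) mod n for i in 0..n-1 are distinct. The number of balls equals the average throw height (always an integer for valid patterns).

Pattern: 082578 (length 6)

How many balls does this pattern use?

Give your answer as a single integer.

Pattern = [0, 8, 2, 5, 7, 8], length n = 6
  position 0: throw height = 0, running sum = 0
  position 1: throw height = 8, running sum = 8
  position 2: throw height = 2, running sum = 10
  position 3: throw height = 5, running sum = 15
  position 4: throw height = 7, running sum = 22
  position 5: throw height = 8, running sum = 30
Total sum = 30; balls = sum / n = 30 / 6 = 5

Answer: 5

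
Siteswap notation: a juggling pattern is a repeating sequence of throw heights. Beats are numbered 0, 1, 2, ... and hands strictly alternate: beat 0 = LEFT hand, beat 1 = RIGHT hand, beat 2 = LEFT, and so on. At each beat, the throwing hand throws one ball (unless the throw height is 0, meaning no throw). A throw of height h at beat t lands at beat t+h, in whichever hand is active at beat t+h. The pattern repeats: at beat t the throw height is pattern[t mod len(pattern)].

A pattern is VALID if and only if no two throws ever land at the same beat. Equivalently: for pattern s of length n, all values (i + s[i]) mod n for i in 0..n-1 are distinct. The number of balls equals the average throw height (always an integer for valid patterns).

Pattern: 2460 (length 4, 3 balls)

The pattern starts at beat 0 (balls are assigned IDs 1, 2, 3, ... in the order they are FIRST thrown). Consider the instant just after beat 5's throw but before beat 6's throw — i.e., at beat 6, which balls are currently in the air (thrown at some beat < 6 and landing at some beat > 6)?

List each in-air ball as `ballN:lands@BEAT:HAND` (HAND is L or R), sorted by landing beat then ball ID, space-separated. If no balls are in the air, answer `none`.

Beat 0 (L): throw ball1 h=2 -> lands@2:L; in-air after throw: [b1@2:L]
Beat 1 (R): throw ball2 h=4 -> lands@5:R; in-air after throw: [b1@2:L b2@5:R]
Beat 2 (L): throw ball1 h=6 -> lands@8:L; in-air after throw: [b2@5:R b1@8:L]
Beat 4 (L): throw ball3 h=2 -> lands@6:L; in-air after throw: [b2@5:R b3@6:L b1@8:L]
Beat 5 (R): throw ball2 h=4 -> lands@9:R; in-air after throw: [b3@6:L b1@8:L b2@9:R]
Beat 6 (L): throw ball3 h=6 -> lands@12:L; in-air after throw: [b1@8:L b2@9:R b3@12:L]

Answer: ball1:lands@8:L ball2:lands@9:R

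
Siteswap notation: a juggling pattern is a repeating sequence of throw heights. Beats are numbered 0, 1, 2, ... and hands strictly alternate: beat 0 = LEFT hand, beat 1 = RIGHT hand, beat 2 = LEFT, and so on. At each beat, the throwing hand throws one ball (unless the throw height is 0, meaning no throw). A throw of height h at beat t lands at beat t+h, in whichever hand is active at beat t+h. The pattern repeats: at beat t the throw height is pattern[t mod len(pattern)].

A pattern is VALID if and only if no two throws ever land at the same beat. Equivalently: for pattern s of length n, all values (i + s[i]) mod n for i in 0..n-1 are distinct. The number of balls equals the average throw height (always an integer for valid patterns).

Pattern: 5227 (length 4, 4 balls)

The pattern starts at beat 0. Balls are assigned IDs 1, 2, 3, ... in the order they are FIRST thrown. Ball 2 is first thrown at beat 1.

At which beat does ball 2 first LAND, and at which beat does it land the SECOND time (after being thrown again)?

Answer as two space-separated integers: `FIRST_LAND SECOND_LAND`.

Answer: 3 10

Derivation:
Beat 0 (L): throw ball1 h=5 -> lands@5:R; in-air after throw: [b1@5:R]
Beat 1 (R): throw ball2 h=2 -> lands@3:R; in-air after throw: [b2@3:R b1@5:R]
Beat 2 (L): throw ball3 h=2 -> lands@4:L; in-air after throw: [b2@3:R b3@4:L b1@5:R]
Beat 3 (R): throw ball2 h=7 -> lands@10:L; in-air after throw: [b3@4:L b1@5:R b2@10:L]
Beat 4 (L): throw ball3 h=5 -> lands@9:R; in-air after throw: [b1@5:R b3@9:R b2@10:L]
Beat 5 (R): throw ball1 h=2 -> lands@7:R; in-air after throw: [b1@7:R b3@9:R b2@10:L]
Beat 6 (L): throw ball4 h=2 -> lands@8:L; in-air after throw: [b1@7:R b4@8:L b3@9:R b2@10:L]
Beat 7 (R): throw ball1 h=7 -> lands@14:L; in-air after throw: [b4@8:L b3@9:R b2@10:L b1@14:L]
Beat 8 (L): throw ball4 h=5 -> lands@13:R; in-air after throw: [b3@9:R b2@10:L b4@13:R b1@14:L]
Beat 9 (R): throw ball3 h=2 -> lands@11:R; in-air after throw: [b2@10:L b3@11:R b4@13:R b1@14:L]
Beat 10 (L): throw ball2 h=2 -> lands@12:L; in-air after throw: [b3@11:R b2@12:L b4@13:R b1@14:L]
Ball 2: thrown@1 h=2 -> first land @3; rethrown@3 h=7 -> second land @10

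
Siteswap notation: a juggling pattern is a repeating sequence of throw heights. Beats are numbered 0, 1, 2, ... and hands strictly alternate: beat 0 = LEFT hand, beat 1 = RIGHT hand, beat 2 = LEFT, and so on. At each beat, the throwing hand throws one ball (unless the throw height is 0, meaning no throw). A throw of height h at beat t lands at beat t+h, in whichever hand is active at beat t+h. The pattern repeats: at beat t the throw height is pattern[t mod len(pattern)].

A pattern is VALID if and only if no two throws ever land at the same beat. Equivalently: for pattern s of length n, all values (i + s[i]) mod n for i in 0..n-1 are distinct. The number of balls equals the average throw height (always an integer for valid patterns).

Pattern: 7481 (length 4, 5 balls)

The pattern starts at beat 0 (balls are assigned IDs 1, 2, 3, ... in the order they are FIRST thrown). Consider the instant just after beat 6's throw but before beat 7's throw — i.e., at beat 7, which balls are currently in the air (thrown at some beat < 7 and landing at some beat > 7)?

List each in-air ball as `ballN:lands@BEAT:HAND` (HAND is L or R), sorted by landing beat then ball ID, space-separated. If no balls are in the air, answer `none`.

Beat 0 (L): throw ball1 h=7 -> lands@7:R; in-air after throw: [b1@7:R]
Beat 1 (R): throw ball2 h=4 -> lands@5:R; in-air after throw: [b2@5:R b1@7:R]
Beat 2 (L): throw ball3 h=8 -> lands@10:L; in-air after throw: [b2@5:R b1@7:R b3@10:L]
Beat 3 (R): throw ball4 h=1 -> lands@4:L; in-air after throw: [b4@4:L b2@5:R b1@7:R b3@10:L]
Beat 4 (L): throw ball4 h=7 -> lands@11:R; in-air after throw: [b2@5:R b1@7:R b3@10:L b4@11:R]
Beat 5 (R): throw ball2 h=4 -> lands@9:R; in-air after throw: [b1@7:R b2@9:R b3@10:L b4@11:R]
Beat 6 (L): throw ball5 h=8 -> lands@14:L; in-air after throw: [b1@7:R b2@9:R b3@10:L b4@11:R b5@14:L]
Beat 7 (R): throw ball1 h=1 -> lands@8:L; in-air after throw: [b1@8:L b2@9:R b3@10:L b4@11:R b5@14:L]

Answer: ball2:lands@9:R ball3:lands@10:L ball4:lands@11:R ball5:lands@14:L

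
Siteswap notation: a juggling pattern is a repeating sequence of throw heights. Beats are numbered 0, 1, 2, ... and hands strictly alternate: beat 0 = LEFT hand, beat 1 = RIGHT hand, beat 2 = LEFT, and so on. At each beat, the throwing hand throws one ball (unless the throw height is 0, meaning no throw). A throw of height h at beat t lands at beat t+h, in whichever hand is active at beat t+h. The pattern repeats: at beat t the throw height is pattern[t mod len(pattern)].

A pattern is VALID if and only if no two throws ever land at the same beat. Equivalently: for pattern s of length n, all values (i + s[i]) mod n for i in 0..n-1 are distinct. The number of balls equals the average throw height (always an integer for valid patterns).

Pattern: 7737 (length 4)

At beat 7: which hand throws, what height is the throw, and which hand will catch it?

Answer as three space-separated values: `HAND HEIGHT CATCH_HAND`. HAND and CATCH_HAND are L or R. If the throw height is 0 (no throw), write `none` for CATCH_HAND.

Beat 7: 7 mod 2 = 1, so hand = R
Throw height = pattern[7 mod 4] = pattern[3] = 7
Lands at beat 7+7=14, 14 mod 2 = 0, so catch hand = L

Answer: R 7 L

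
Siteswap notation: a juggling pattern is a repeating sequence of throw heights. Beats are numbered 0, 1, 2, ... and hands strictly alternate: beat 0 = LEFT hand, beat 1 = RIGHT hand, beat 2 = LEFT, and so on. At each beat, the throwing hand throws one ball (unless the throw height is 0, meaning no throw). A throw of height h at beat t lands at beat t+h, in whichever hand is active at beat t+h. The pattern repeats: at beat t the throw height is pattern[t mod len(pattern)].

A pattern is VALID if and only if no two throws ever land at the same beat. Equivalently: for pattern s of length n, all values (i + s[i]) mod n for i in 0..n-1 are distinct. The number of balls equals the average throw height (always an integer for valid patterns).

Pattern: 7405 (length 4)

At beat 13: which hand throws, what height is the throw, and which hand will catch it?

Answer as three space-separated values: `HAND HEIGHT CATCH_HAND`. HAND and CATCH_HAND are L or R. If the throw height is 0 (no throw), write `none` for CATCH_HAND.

Beat 13: 13 mod 2 = 1, so hand = R
Throw height = pattern[13 mod 4] = pattern[1] = 4
Lands at beat 13+4=17, 17 mod 2 = 1, so catch hand = R

Answer: R 4 R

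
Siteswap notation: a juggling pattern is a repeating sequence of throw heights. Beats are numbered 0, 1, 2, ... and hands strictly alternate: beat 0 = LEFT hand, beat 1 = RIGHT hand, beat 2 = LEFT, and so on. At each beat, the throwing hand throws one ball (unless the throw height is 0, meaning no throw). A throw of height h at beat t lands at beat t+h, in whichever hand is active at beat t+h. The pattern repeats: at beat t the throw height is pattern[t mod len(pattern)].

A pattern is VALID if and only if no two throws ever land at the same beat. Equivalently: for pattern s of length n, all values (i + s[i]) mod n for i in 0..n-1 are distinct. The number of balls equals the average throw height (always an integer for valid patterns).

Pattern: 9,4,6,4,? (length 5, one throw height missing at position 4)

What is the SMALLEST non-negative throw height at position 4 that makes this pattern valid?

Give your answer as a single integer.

Answer: 2

Derivation:
i=0: (0 + 9) mod 5 = 4
i=1: (1 + 4) mod 5 = 0
i=2: (2 + 6) mod 5 = 3
i=3: (3 + 4) mod 5 = 2
i=4: s[i]=? (unknown)
Known residues: [0, 2, 3, 4]; need a permutation of 0..4, so missing residue r = 1
Need (4 + s) mod 5 = 1; smallest s = (1 - 4) mod 5 = 2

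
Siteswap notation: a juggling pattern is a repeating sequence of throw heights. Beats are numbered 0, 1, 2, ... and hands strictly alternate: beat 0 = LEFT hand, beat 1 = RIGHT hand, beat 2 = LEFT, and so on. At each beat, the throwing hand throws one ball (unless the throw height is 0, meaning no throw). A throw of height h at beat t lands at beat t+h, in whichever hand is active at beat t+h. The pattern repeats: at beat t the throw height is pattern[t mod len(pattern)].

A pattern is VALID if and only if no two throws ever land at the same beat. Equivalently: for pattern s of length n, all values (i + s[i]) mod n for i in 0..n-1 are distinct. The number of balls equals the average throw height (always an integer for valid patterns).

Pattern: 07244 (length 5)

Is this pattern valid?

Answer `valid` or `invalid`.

i=0: (i + s[i]) mod n = (0 + 0) mod 5 = 0
i=1: (i + s[i]) mod n = (1 + 7) mod 5 = 3
i=2: (i + s[i]) mod n = (2 + 2) mod 5 = 4
i=3: (i + s[i]) mod n = (3 + 4) mod 5 = 2
i=4: (i + s[i]) mod n = (4 + 4) mod 5 = 3
Residues: [0, 3, 4, 2, 3], distinct: False

Answer: invalid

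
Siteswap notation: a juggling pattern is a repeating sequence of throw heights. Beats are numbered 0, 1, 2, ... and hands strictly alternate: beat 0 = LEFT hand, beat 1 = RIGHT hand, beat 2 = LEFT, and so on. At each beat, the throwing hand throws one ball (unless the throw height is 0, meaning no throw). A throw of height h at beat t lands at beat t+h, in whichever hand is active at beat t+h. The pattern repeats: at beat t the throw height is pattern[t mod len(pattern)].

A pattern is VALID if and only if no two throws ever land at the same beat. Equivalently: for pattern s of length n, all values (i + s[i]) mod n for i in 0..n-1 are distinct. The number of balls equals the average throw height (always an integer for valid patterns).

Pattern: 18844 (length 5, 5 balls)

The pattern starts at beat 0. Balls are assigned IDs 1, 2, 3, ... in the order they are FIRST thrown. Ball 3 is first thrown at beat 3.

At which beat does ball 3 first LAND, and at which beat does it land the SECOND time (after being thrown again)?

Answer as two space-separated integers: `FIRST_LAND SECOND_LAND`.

Beat 0 (L): throw ball1 h=1 -> lands@1:R; in-air after throw: [b1@1:R]
Beat 1 (R): throw ball1 h=8 -> lands@9:R; in-air after throw: [b1@9:R]
Beat 2 (L): throw ball2 h=8 -> lands@10:L; in-air after throw: [b1@9:R b2@10:L]
Beat 3 (R): throw ball3 h=4 -> lands@7:R; in-air after throw: [b3@7:R b1@9:R b2@10:L]
Beat 4 (L): throw ball4 h=4 -> lands@8:L; in-air after throw: [b3@7:R b4@8:L b1@9:R b2@10:L]
Beat 5 (R): throw ball5 h=1 -> lands@6:L; in-air after throw: [b5@6:L b3@7:R b4@8:L b1@9:R b2@10:L]
Beat 6 (L): throw ball5 h=8 -> lands@14:L; in-air after throw: [b3@7:R b4@8:L b1@9:R b2@10:L b5@14:L]
Beat 7 (R): throw ball3 h=8 -> lands@15:R; in-air after throw: [b4@8:L b1@9:R b2@10:L b5@14:L b3@15:R]
Beat 8 (L): throw ball4 h=4 -> lands@12:L; in-air after throw: [b1@9:R b2@10:L b4@12:L b5@14:L b3@15:R]
Beat 9 (R): throw ball1 h=4 -> lands@13:R; in-air after throw: [b2@10:L b4@12:L b1@13:R b5@14:L b3@15:R]
Beat 10 (L): throw ball2 h=1 -> lands@11:R; in-air after throw: [b2@11:R b4@12:L b1@13:R b5@14:L b3@15:R]
Beat 11 (R): throw ball2 h=8 -> lands@19:R; in-air after throw: [b4@12:L b1@13:R b5@14:L b3@15:R b2@19:R]
Beat 12 (L): throw ball4 h=8 -> lands@20:L; in-air after throw: [b1@13:R b5@14:L b3@15:R b2@19:R b4@20:L]
Beat 13 (R): throw ball1 h=4 -> lands@17:R; in-air after throw: [b5@14:L b3@15:R b1@17:R b2@19:R b4@20:L]
Beat 14 (L): throw ball5 h=4 -> lands@18:L; in-air after throw: [b3@15:R b1@17:R b5@18:L b2@19:R b4@20:L]
Beat 15 (R): throw ball3 h=1 -> lands@16:L; in-air after throw: [b3@16:L b1@17:R b5@18:L b2@19:R b4@20:L]
Ball 3: thrown@3 h=4 -> first land @7; rethrown@7 h=8 -> second land @15

Answer: 7 15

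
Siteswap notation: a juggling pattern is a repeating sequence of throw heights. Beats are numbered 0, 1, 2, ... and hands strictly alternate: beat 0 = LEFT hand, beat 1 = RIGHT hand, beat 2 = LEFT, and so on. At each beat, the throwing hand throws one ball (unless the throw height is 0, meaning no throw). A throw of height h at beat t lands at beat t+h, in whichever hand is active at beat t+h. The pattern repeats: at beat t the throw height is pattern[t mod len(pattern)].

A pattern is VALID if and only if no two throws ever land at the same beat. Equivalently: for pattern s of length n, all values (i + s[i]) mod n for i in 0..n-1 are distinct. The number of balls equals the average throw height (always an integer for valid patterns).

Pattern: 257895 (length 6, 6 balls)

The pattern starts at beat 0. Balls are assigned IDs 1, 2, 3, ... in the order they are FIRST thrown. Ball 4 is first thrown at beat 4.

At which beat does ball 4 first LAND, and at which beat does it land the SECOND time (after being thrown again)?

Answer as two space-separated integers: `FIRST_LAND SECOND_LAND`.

Beat 0 (L): throw ball1 h=2 -> lands@2:L; in-air after throw: [b1@2:L]
Beat 1 (R): throw ball2 h=5 -> lands@6:L; in-air after throw: [b1@2:L b2@6:L]
Beat 2 (L): throw ball1 h=7 -> lands@9:R; in-air after throw: [b2@6:L b1@9:R]
Beat 3 (R): throw ball3 h=8 -> lands@11:R; in-air after throw: [b2@6:L b1@9:R b3@11:R]
Beat 4 (L): throw ball4 h=9 -> lands@13:R; in-air after throw: [b2@6:L b1@9:R b3@11:R b4@13:R]
Beat 5 (R): throw ball5 h=5 -> lands@10:L; in-air after throw: [b2@6:L b1@9:R b5@10:L b3@11:R b4@13:R]
Beat 6 (L): throw ball2 h=2 -> lands@8:L; in-air after throw: [b2@8:L b1@9:R b5@10:L b3@11:R b4@13:R]
Beat 7 (R): throw ball6 h=5 -> lands@12:L; in-air after throw: [b2@8:L b1@9:R b5@10:L b3@11:R b6@12:L b4@13:R]
Beat 8 (L): throw ball2 h=7 -> lands@15:R; in-air after throw: [b1@9:R b5@10:L b3@11:R b6@12:L b4@13:R b2@15:R]
Beat 9 (R): throw ball1 h=8 -> lands@17:R; in-air after throw: [b5@10:L b3@11:R b6@12:L b4@13:R b2@15:R b1@17:R]
Beat 10 (L): throw ball5 h=9 -> lands@19:R; in-air after throw: [b3@11:R b6@12:L b4@13:R b2@15:R b1@17:R b5@19:R]
Beat 11 (R): throw ball3 h=5 -> lands@16:L; in-air after throw: [b6@12:L b4@13:R b2@15:R b3@16:L b1@17:R b5@19:R]
Beat 12 (L): throw ball6 h=2 -> lands@14:L; in-air after throw: [b4@13:R b6@14:L b2@15:R b3@16:L b1@17:R b5@19:R]
Beat 13 (R): throw ball4 h=5 -> lands@18:L; in-air after throw: [b6@14:L b2@15:R b3@16:L b1@17:R b4@18:L b5@19:R]
Beat 14 (L): throw ball6 h=7 -> lands@21:R; in-air after throw: [b2@15:R b3@16:L b1@17:R b4@18:L b5@19:R b6@21:R]
Beat 15 (R): throw ball2 h=8 -> lands@23:R; in-air after throw: [b3@16:L b1@17:R b4@18:L b5@19:R b6@21:R b2@23:R]
Beat 16 (L): throw ball3 h=9 -> lands@25:R; in-air after throw: [b1@17:R b4@18:L b5@19:R b6@21:R b2@23:R b3@25:R]
Beat 17 (R): throw ball1 h=5 -> lands@22:L; in-air after throw: [b4@18:L b5@19:R b6@21:R b1@22:L b2@23:R b3@25:R]
Beat 18 (L): throw ball4 h=2 -> lands@20:L; in-air after throw: [b5@19:R b4@20:L b6@21:R b1@22:L b2@23:R b3@25:R]
Ball 4: thrown@4 h=9 -> first land @13; rethrown@13 h=5 -> second land @18

Answer: 13 18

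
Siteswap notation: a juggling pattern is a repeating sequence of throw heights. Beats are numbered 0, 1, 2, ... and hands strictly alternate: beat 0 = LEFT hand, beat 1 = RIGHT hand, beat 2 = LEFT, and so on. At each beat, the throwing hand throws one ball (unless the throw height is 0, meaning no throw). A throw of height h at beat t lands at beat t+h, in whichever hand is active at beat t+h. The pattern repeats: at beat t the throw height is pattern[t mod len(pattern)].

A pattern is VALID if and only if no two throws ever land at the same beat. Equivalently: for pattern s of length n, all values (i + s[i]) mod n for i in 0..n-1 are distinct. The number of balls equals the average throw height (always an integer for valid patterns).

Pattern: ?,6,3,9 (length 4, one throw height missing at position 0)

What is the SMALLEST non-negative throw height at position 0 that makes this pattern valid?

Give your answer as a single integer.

Answer: 2

Derivation:
i=0: s[i]=? (unknown)
i=1: (1 + 6) mod 4 = 3
i=2: (2 + 3) mod 4 = 1
i=3: (3 + 9) mod 4 = 0
Known residues: [0, 1, 3]; need a permutation of 0..3, so missing residue r = 2
Need (0 + s) mod 4 = 2; smallest s = (2 - 0) mod 4 = 2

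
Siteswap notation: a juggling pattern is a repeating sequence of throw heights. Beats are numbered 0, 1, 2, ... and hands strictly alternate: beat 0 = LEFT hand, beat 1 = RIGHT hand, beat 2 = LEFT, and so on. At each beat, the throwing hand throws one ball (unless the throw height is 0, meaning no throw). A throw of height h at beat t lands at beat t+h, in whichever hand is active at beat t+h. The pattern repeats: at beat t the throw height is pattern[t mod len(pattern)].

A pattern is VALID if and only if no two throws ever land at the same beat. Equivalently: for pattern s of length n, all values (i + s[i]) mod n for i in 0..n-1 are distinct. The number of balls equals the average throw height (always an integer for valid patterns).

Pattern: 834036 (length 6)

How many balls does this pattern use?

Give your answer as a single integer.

Pattern = [8, 3, 4, 0, 3, 6], length n = 6
  position 0: throw height = 8, running sum = 8
  position 1: throw height = 3, running sum = 11
  position 2: throw height = 4, running sum = 15
  position 3: throw height = 0, running sum = 15
  position 4: throw height = 3, running sum = 18
  position 5: throw height = 6, running sum = 24
Total sum = 24; balls = sum / n = 24 / 6 = 4

Answer: 4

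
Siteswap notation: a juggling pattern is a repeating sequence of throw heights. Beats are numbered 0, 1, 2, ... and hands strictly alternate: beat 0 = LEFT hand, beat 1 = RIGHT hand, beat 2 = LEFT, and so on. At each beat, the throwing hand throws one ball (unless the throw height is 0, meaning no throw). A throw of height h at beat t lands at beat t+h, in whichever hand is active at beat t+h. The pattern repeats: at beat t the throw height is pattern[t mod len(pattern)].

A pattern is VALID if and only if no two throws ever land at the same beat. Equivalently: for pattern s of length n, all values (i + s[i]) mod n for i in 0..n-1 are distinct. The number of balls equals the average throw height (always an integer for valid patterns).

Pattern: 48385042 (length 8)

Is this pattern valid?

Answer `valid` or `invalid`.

Answer: invalid

Derivation:
i=0: (i + s[i]) mod n = (0 + 4) mod 8 = 4
i=1: (i + s[i]) mod n = (1 + 8) mod 8 = 1
i=2: (i + s[i]) mod n = (2 + 3) mod 8 = 5
i=3: (i + s[i]) mod n = (3 + 8) mod 8 = 3
i=4: (i + s[i]) mod n = (4 + 5) mod 8 = 1
i=5: (i + s[i]) mod n = (5 + 0) mod 8 = 5
i=6: (i + s[i]) mod n = (6 + 4) mod 8 = 2
i=7: (i + s[i]) mod n = (7 + 2) mod 8 = 1
Residues: [4, 1, 5, 3, 1, 5, 2, 1], distinct: False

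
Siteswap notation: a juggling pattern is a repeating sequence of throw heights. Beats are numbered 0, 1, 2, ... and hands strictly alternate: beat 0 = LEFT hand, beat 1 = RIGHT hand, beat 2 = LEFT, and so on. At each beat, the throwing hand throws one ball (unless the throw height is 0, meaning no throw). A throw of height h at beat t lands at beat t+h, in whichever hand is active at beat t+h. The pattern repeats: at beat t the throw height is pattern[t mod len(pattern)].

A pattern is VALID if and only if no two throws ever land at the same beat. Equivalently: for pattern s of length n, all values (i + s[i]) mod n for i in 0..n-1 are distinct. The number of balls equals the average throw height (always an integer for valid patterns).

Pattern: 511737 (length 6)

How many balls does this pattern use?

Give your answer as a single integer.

Answer: 4

Derivation:
Pattern = [5, 1, 1, 7, 3, 7], length n = 6
  position 0: throw height = 5, running sum = 5
  position 1: throw height = 1, running sum = 6
  position 2: throw height = 1, running sum = 7
  position 3: throw height = 7, running sum = 14
  position 4: throw height = 3, running sum = 17
  position 5: throw height = 7, running sum = 24
Total sum = 24; balls = sum / n = 24 / 6 = 4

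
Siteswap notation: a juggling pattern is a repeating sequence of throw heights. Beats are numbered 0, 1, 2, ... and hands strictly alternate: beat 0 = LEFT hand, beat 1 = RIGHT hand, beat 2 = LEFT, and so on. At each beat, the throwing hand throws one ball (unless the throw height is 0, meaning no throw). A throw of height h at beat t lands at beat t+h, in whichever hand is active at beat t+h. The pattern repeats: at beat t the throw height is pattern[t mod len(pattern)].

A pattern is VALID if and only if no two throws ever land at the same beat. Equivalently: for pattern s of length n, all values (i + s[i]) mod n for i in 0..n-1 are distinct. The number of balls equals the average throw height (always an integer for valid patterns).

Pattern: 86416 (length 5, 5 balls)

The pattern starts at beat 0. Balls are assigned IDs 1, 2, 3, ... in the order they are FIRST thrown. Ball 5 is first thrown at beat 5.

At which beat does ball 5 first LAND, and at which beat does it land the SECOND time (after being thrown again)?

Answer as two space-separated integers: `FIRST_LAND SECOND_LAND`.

Answer: 13 14

Derivation:
Beat 0 (L): throw ball1 h=8 -> lands@8:L; in-air after throw: [b1@8:L]
Beat 1 (R): throw ball2 h=6 -> lands@7:R; in-air after throw: [b2@7:R b1@8:L]
Beat 2 (L): throw ball3 h=4 -> lands@6:L; in-air after throw: [b3@6:L b2@7:R b1@8:L]
Beat 3 (R): throw ball4 h=1 -> lands@4:L; in-air after throw: [b4@4:L b3@6:L b2@7:R b1@8:L]
Beat 4 (L): throw ball4 h=6 -> lands@10:L; in-air after throw: [b3@6:L b2@7:R b1@8:L b4@10:L]
Beat 5 (R): throw ball5 h=8 -> lands@13:R; in-air after throw: [b3@6:L b2@7:R b1@8:L b4@10:L b5@13:R]
Beat 6 (L): throw ball3 h=6 -> lands@12:L; in-air after throw: [b2@7:R b1@8:L b4@10:L b3@12:L b5@13:R]
Beat 7 (R): throw ball2 h=4 -> lands@11:R; in-air after throw: [b1@8:L b4@10:L b2@11:R b3@12:L b5@13:R]
Beat 8 (L): throw ball1 h=1 -> lands@9:R; in-air after throw: [b1@9:R b4@10:L b2@11:R b3@12:L b5@13:R]
Beat 9 (R): throw ball1 h=6 -> lands@15:R; in-air after throw: [b4@10:L b2@11:R b3@12:L b5@13:R b1@15:R]
Beat 10 (L): throw ball4 h=8 -> lands@18:L; in-air after throw: [b2@11:R b3@12:L b5@13:R b1@15:R b4@18:L]
Beat 11 (R): throw ball2 h=6 -> lands@17:R; in-air after throw: [b3@12:L b5@13:R b1@15:R b2@17:R b4@18:L]
Beat 12 (L): throw ball3 h=4 -> lands@16:L; in-air after throw: [b5@13:R b1@15:R b3@16:L b2@17:R b4@18:L]
Beat 13 (R): throw ball5 h=1 -> lands@14:L; in-air after throw: [b5@14:L b1@15:R b3@16:L b2@17:R b4@18:L]
Beat 14 (L): throw ball5 h=6 -> lands@20:L; in-air after throw: [b1@15:R b3@16:L b2@17:R b4@18:L b5@20:L]
Ball 5: thrown@5 h=8 -> first land @13; rethrown@13 h=1 -> second land @14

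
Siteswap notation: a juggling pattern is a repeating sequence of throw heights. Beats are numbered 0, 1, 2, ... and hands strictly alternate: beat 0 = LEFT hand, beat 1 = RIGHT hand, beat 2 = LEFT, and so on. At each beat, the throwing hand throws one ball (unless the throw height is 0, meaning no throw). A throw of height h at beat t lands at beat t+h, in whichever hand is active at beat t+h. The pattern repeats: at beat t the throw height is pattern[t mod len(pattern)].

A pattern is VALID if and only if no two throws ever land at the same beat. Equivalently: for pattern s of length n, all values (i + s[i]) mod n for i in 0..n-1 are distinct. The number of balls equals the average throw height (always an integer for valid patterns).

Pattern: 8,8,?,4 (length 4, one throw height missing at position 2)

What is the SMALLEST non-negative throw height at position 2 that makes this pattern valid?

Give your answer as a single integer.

Answer: 0

Derivation:
i=0: (0 + 8) mod 4 = 0
i=1: (1 + 8) mod 4 = 1
i=2: s[i]=? (unknown)
i=3: (3 + 4) mod 4 = 3
Known residues: [0, 1, 3]; need a permutation of 0..3, so missing residue r = 2
Need (2 + s) mod 4 = 2; smallest s = (2 - 2) mod 4 = 0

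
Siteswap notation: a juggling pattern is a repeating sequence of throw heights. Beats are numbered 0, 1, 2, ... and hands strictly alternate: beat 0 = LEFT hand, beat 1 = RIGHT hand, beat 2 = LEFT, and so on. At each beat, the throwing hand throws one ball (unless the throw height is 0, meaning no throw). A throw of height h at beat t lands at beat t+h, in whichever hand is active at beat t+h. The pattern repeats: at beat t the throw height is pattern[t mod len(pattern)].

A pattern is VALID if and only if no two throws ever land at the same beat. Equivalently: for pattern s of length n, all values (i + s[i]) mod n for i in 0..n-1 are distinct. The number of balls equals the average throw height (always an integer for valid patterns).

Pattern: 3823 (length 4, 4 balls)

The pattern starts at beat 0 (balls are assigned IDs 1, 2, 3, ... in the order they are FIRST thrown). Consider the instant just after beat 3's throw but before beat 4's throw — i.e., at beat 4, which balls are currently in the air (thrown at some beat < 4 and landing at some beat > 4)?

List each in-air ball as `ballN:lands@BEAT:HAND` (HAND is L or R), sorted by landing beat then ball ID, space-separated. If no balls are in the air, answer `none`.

Answer: ball1:lands@6:L ball2:lands@9:R

Derivation:
Beat 0 (L): throw ball1 h=3 -> lands@3:R; in-air after throw: [b1@3:R]
Beat 1 (R): throw ball2 h=8 -> lands@9:R; in-air after throw: [b1@3:R b2@9:R]
Beat 2 (L): throw ball3 h=2 -> lands@4:L; in-air after throw: [b1@3:R b3@4:L b2@9:R]
Beat 3 (R): throw ball1 h=3 -> lands@6:L; in-air after throw: [b3@4:L b1@6:L b2@9:R]
Beat 4 (L): throw ball3 h=3 -> lands@7:R; in-air after throw: [b1@6:L b3@7:R b2@9:R]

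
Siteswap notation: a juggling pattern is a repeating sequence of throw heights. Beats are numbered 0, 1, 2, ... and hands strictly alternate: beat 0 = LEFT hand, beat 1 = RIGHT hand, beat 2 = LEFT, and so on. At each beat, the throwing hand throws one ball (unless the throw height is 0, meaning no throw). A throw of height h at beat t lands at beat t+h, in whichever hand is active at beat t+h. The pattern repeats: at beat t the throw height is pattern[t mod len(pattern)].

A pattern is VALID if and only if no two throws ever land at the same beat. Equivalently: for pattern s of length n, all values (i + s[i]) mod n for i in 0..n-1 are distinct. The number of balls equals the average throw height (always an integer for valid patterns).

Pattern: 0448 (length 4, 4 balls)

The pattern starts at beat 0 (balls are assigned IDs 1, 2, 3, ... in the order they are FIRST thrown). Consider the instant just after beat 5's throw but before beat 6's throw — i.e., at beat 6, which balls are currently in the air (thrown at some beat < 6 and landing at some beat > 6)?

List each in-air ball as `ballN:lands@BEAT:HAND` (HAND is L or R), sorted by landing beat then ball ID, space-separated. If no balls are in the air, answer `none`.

Beat 1 (R): throw ball1 h=4 -> lands@5:R; in-air after throw: [b1@5:R]
Beat 2 (L): throw ball2 h=4 -> lands@6:L; in-air after throw: [b1@5:R b2@6:L]
Beat 3 (R): throw ball3 h=8 -> lands@11:R; in-air after throw: [b1@5:R b2@6:L b3@11:R]
Beat 5 (R): throw ball1 h=4 -> lands@9:R; in-air after throw: [b2@6:L b1@9:R b3@11:R]
Beat 6 (L): throw ball2 h=4 -> lands@10:L; in-air after throw: [b1@9:R b2@10:L b3@11:R]

Answer: ball1:lands@9:R ball3:lands@11:R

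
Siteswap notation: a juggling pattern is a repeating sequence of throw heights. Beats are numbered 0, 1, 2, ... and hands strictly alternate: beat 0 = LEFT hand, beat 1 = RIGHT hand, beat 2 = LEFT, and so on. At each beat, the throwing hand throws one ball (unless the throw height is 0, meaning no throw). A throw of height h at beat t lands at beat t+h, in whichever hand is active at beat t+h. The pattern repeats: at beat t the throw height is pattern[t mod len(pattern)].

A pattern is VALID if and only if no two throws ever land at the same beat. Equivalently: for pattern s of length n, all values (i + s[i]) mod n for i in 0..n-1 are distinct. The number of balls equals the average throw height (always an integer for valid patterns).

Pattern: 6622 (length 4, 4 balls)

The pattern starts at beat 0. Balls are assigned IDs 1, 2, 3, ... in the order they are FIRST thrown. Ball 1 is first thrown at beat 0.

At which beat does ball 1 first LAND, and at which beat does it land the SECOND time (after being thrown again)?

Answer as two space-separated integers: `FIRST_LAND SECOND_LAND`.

Beat 0 (L): throw ball1 h=6 -> lands@6:L; in-air after throw: [b1@6:L]
Beat 1 (R): throw ball2 h=6 -> lands@7:R; in-air after throw: [b1@6:L b2@7:R]
Beat 2 (L): throw ball3 h=2 -> lands@4:L; in-air after throw: [b3@4:L b1@6:L b2@7:R]
Beat 3 (R): throw ball4 h=2 -> lands@5:R; in-air after throw: [b3@4:L b4@5:R b1@6:L b2@7:R]
Beat 4 (L): throw ball3 h=6 -> lands@10:L; in-air after throw: [b4@5:R b1@6:L b2@7:R b3@10:L]
Beat 5 (R): throw ball4 h=6 -> lands@11:R; in-air after throw: [b1@6:L b2@7:R b3@10:L b4@11:R]
Beat 6 (L): throw ball1 h=2 -> lands@8:L; in-air after throw: [b2@7:R b1@8:L b3@10:L b4@11:R]
Beat 7 (R): throw ball2 h=2 -> lands@9:R; in-air after throw: [b1@8:L b2@9:R b3@10:L b4@11:R]
Beat 8 (L): throw ball1 h=6 -> lands@14:L; in-air after throw: [b2@9:R b3@10:L b4@11:R b1@14:L]
Ball 1: thrown@0 h=6 -> first land @6; rethrown@6 h=2 -> second land @8

Answer: 6 8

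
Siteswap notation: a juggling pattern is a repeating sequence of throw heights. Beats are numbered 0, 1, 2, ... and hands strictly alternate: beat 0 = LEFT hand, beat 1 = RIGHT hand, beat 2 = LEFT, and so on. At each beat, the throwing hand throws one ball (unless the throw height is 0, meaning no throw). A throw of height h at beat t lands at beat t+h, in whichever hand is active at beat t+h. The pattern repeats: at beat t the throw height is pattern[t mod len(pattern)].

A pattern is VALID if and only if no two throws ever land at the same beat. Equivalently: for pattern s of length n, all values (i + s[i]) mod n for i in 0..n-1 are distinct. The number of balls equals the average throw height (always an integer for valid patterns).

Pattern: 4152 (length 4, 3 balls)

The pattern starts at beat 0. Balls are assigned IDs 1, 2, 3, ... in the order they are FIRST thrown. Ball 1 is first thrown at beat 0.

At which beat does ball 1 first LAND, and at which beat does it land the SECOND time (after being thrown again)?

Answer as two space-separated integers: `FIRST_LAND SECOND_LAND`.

Beat 0 (L): throw ball1 h=4 -> lands@4:L; in-air after throw: [b1@4:L]
Beat 1 (R): throw ball2 h=1 -> lands@2:L; in-air after throw: [b2@2:L b1@4:L]
Beat 2 (L): throw ball2 h=5 -> lands@7:R; in-air after throw: [b1@4:L b2@7:R]
Beat 3 (R): throw ball3 h=2 -> lands@5:R; in-air after throw: [b1@4:L b3@5:R b2@7:R]
Beat 4 (L): throw ball1 h=4 -> lands@8:L; in-air after throw: [b3@5:R b2@7:R b1@8:L]
Beat 5 (R): throw ball3 h=1 -> lands@6:L; in-air after throw: [b3@6:L b2@7:R b1@8:L]
Beat 6 (L): throw ball3 h=5 -> lands@11:R; in-air after throw: [b2@7:R b1@8:L b3@11:R]
Beat 7 (R): throw ball2 h=2 -> lands@9:R; in-air after throw: [b1@8:L b2@9:R b3@11:R]
Beat 8 (L): throw ball1 h=4 -> lands@12:L; in-air after throw: [b2@9:R b3@11:R b1@12:L]
Ball 1: thrown@0 h=4 -> first land @4; rethrown@4 h=4 -> second land @8

Answer: 4 8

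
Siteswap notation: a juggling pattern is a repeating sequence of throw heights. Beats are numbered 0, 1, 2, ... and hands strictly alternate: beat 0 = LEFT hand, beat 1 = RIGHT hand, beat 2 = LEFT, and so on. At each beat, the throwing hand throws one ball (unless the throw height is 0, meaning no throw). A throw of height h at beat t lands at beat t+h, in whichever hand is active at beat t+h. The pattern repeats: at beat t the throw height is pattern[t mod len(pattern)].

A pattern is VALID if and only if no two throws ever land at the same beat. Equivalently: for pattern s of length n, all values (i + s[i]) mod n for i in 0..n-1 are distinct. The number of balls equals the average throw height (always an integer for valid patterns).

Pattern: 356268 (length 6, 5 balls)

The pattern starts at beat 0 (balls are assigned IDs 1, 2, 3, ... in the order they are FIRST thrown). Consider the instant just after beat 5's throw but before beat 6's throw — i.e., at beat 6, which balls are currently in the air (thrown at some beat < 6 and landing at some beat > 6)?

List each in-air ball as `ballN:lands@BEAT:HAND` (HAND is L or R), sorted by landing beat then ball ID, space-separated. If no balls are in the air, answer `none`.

Beat 0 (L): throw ball1 h=3 -> lands@3:R; in-air after throw: [b1@3:R]
Beat 1 (R): throw ball2 h=5 -> lands@6:L; in-air after throw: [b1@3:R b2@6:L]
Beat 2 (L): throw ball3 h=6 -> lands@8:L; in-air after throw: [b1@3:R b2@6:L b3@8:L]
Beat 3 (R): throw ball1 h=2 -> lands@5:R; in-air after throw: [b1@5:R b2@6:L b3@8:L]
Beat 4 (L): throw ball4 h=6 -> lands@10:L; in-air after throw: [b1@5:R b2@6:L b3@8:L b4@10:L]
Beat 5 (R): throw ball1 h=8 -> lands@13:R; in-air after throw: [b2@6:L b3@8:L b4@10:L b1@13:R]
Beat 6 (L): throw ball2 h=3 -> lands@9:R; in-air after throw: [b3@8:L b2@9:R b4@10:L b1@13:R]

Answer: ball3:lands@8:L ball4:lands@10:L ball1:lands@13:R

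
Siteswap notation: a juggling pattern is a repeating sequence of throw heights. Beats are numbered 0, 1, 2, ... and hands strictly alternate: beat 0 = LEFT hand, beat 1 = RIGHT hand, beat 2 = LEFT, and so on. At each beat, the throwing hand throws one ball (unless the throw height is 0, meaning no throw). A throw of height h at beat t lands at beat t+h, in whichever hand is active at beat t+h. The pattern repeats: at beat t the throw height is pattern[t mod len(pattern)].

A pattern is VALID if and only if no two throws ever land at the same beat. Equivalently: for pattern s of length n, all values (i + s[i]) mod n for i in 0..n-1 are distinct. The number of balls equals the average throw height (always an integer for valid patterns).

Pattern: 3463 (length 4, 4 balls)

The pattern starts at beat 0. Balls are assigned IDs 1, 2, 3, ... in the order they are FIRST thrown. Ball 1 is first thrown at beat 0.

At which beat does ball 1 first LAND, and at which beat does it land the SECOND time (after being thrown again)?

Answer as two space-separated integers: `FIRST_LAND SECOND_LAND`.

Answer: 3 6

Derivation:
Beat 0 (L): throw ball1 h=3 -> lands@3:R; in-air after throw: [b1@3:R]
Beat 1 (R): throw ball2 h=4 -> lands@5:R; in-air after throw: [b1@3:R b2@5:R]
Beat 2 (L): throw ball3 h=6 -> lands@8:L; in-air after throw: [b1@3:R b2@5:R b3@8:L]
Beat 3 (R): throw ball1 h=3 -> lands@6:L; in-air after throw: [b2@5:R b1@6:L b3@8:L]
Beat 4 (L): throw ball4 h=3 -> lands@7:R; in-air after throw: [b2@5:R b1@6:L b4@7:R b3@8:L]
Beat 5 (R): throw ball2 h=4 -> lands@9:R; in-air after throw: [b1@6:L b4@7:R b3@8:L b2@9:R]
Beat 6 (L): throw ball1 h=6 -> lands@12:L; in-air after throw: [b4@7:R b3@8:L b2@9:R b1@12:L]
Ball 1: thrown@0 h=3 -> first land @3; rethrown@3 h=3 -> second land @6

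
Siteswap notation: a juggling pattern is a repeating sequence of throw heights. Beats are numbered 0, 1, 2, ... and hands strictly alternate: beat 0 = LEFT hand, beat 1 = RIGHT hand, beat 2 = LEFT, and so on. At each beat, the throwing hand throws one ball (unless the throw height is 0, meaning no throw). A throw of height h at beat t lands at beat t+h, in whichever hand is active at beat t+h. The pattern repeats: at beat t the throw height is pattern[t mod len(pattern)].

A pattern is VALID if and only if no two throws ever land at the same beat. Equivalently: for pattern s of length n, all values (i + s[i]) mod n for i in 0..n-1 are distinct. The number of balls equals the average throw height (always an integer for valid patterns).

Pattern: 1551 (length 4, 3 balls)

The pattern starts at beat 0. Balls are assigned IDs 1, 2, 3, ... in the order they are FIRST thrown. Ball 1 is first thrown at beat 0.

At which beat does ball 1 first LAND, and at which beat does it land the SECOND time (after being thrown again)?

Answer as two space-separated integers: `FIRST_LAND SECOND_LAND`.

Beat 0 (L): throw ball1 h=1 -> lands@1:R; in-air after throw: [b1@1:R]
Beat 1 (R): throw ball1 h=5 -> lands@6:L; in-air after throw: [b1@6:L]
Beat 2 (L): throw ball2 h=5 -> lands@7:R; in-air after throw: [b1@6:L b2@7:R]
Beat 3 (R): throw ball3 h=1 -> lands@4:L; in-air after throw: [b3@4:L b1@6:L b2@7:R]
Beat 4 (L): throw ball3 h=1 -> lands@5:R; in-air after throw: [b3@5:R b1@6:L b2@7:R]
Beat 5 (R): throw ball3 h=5 -> lands@10:L; in-air after throw: [b1@6:L b2@7:R b3@10:L]
Beat 6 (L): throw ball1 h=5 -> lands@11:R; in-air after throw: [b2@7:R b3@10:L b1@11:R]
Ball 1: thrown@0 h=1 -> first land @1; rethrown@1 h=5 -> second land @6

Answer: 1 6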